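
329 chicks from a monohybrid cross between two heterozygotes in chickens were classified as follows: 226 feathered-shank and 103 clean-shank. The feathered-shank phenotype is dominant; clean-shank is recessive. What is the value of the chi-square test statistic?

For a monohybrid cross between heterozygotes with complete dominance, the expected phenotypic ratio is 3:1.
The 3:1 ratio has 4 parts, so with N = 329 the expected counts are:
  feathered-shank: 329 × 3/4 = 246.75
  clean-shank: 329 × 1/4 = 82.25
χ² = Σ (O − E)² / E
  feathered-shank: (226 − 246.75)² / 246.75 = 1.7449
  clean-shank: (103 − 82.25)² / 82.25 = 5.2348
χ² = 1.7449 + 5.2348 = 6.9797 ≈ 6.980

6.980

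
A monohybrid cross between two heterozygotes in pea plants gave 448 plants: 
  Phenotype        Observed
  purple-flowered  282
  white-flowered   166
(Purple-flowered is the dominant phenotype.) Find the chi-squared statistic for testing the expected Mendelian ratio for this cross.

34.714

For a monohybrid cross between heterozygotes with complete dominance, the expected phenotypic ratio is 3:1.
Under the 3:1 hypothesis (Σ ratio = 4, N = 448):
  purple-flowered: 448 × 3/4 = 336
  white-flowered: 448 × 1/4 = 112
χ² = Σ (O − E)² / E
  purple-flowered: (282 − 336)² / 336 = 8.6786
  white-flowered: (166 − 112)² / 112 = 26.0357
χ² = 8.6786 + 26.0357 = 34.7143 ≈ 34.714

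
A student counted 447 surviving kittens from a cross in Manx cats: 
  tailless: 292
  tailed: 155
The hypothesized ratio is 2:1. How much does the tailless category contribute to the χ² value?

Under the 2:1 hypothesis (Σ ratio = 3, N = 447):
  tailless: 447 × 2/3 = 298
  tailed: 447 × 1/3 = 149
Contribution of tailless: (292 − 298)² / 298 = 0.1208

0.121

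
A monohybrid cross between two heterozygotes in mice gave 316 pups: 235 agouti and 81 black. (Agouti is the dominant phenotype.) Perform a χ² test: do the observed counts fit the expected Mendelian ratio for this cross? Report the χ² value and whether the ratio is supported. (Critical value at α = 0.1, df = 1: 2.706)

0.068; consistent

For a monohybrid cross between heterozygotes with complete dominance, the expected phenotypic ratio is 3:1.
Total ratio parts = 4. Expected numbers out of 316:
  agouti: 316 × 3/4 = 237
  black: 316 × 1/4 = 79
χ² = Σ (O − E)² / E
  agouti: (235 − 237)² / 237 = 0.0169
  black: (81 − 79)² / 79 = 0.0506
χ² = 0.0169 + 0.0506 = 0.0675 ≈ 0.068
Degrees of freedom = 2 − 1 = 1; critical value at α = 0.1 is 2.706.
Since 0.068 < 2.706, we fail to reject the null hypothesis — the data are consistent with the 3:1 ratio.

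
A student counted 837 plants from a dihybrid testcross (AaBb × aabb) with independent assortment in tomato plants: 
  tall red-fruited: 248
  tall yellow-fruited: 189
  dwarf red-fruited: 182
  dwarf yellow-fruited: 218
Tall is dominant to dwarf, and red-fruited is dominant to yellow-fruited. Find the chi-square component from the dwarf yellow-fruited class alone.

A dihybrid testcross with independent assortment gives a 1:1:1:1 ratio.
The 1:1:1:1 ratio has 4 parts, so with N = 837 the expected counts are:
  tall red-fruited: 837 × 1/4 = 209.25
  tall yellow-fruited: 837 × 1/4 = 209.25
  dwarf red-fruited: 837 × 1/4 = 209.25
  dwarf yellow-fruited: 837 × 1/4 = 209.25
Contribution of dwarf yellow-fruited: (218 − 209.25)² / 209.25 = 0.3659

0.366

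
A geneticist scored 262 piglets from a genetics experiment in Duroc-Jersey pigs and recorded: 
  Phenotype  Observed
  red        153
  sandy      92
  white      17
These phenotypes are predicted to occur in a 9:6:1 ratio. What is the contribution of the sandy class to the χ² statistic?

The 9:6:1 ratio has 16 parts, so with N = 262 the expected counts are:
  red: 262 × 9/16 = 147.375
  sandy: 262 × 6/16 = 98.25
  white: 262 × 1/16 = 16.375
Contribution of sandy: (92 − 98.25)² / 98.25 = 0.3976

0.398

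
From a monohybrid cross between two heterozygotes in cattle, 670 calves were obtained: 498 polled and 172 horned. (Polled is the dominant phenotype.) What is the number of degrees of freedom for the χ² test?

1

For a monohybrid cross between heterozygotes with complete dominance, the expected phenotypic ratio is 3:1.
A goodness-of-fit test with 2 phenotype classes has df = 2 − 1 = 1.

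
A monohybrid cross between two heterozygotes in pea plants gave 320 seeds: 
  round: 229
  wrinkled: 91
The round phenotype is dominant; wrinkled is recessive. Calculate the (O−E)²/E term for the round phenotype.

For a monohybrid cross between heterozygotes with complete dominance, the expected phenotypic ratio is 3:1.
Total ratio parts = 4. Expected numbers out of 320:
  round: 320 × 3/4 = 240
  wrinkled: 320 × 1/4 = 80
Contribution of round: (229 − 240)² / 240 = 0.5042

0.504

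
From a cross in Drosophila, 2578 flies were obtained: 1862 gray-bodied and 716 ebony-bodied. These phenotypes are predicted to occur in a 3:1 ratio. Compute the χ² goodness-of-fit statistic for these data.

The 3:1 ratio has 4 parts, so with N = 2578 the expected counts are:
  gray-bodied: 2578 × 3/4 = 1933.5
  ebony-bodied: 2578 × 1/4 = 644.5
χ² = Σ (O − E)² / E
  gray-bodied: (1862 − 1933.5)² / 1933.5 = 2.6440
  ebony-bodied: (716 − 644.5)² / 644.5 = 7.9321
χ² = 2.6440 + 7.9321 = 10.5761 ≈ 10.576

10.576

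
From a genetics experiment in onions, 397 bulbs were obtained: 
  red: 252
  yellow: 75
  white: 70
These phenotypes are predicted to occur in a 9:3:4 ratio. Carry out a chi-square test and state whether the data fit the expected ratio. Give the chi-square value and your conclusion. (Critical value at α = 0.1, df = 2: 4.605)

12.310; not consistent

Expected counts for N = 397 under a 9:3:4 ratio (total parts = 16):
  red: 397 × 9/16 = 223.3125
  yellow: 397 × 3/16 = 74.4375
  white: 397 × 4/16 = 99.25
χ² = Σ (O − E)² / E
  red: (252 − 223.3125)² / 223.3125 = 3.6853
  yellow: (75 − 74.4375)² / 74.4375 = 0.0043
  white: (70 − 99.25)² / 99.25 = 8.6203
χ² = 3.6853 + 0.0043 + 8.6203 = 12.3099 ≈ 12.310
Degrees of freedom = 3 − 1 = 2; critical value at α = 0.1 is 4.605.
Since 12.310 > 4.605, we reject the null hypothesis — the data do not fit the 9:3:4 ratio.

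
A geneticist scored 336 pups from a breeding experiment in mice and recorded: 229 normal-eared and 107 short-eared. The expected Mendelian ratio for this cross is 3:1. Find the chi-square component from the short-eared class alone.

6.298

Under the 3:1 hypothesis (Σ ratio = 4, N = 336):
  normal-eared: 336 × 3/4 = 252
  short-eared: 336 × 1/4 = 84
Contribution of short-eared: (107 − 84)² / 84 = 6.2976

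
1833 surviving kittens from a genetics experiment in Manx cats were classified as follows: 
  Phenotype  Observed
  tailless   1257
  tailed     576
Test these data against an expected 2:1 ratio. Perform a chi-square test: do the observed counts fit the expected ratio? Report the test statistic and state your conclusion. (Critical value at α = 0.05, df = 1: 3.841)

The 2:1 ratio has 3 parts, so with N = 1833 the expected counts are:
  tailless: 1833 × 2/3 = 1222
  tailed: 1833 × 1/3 = 611
χ² = Σ (O − E)² / E
  tailless: (1257 − 1222)² / 1222 = 1.0025
  tailed: (576 − 611)² / 611 = 2.0049
χ² = 1.0025 + 2.0049 = 3.0074 ≈ 3.007
Degrees of freedom = 2 − 1 = 1; critical value at α = 0.05 is 3.841.
Since 3.007 < 3.841, we fail to reject the null hypothesis — the data are consistent with the 2:1 ratio.

3.007; consistent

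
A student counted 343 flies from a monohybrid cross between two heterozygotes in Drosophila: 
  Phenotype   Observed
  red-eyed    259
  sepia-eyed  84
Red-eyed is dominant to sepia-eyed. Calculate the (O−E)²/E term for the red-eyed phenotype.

0.012

For a monohybrid cross between heterozygotes with complete dominance, the expected phenotypic ratio is 3:1.
The 3:1 ratio has 4 parts, so with N = 343 the expected counts are:
  red-eyed: 343 × 3/4 = 257.25
  sepia-eyed: 343 × 1/4 = 85.75
Contribution of red-eyed: (259 − 257.25)² / 257.25 = 0.0119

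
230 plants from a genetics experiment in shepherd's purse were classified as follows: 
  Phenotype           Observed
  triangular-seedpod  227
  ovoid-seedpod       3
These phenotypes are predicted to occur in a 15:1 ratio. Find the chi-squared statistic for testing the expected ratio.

9.601

Expected counts for N = 230 under a 15:1 ratio (total parts = 16):
  triangular-seedpod: 230 × 15/16 = 215.625
  ovoid-seedpod: 230 × 1/16 = 14.375
χ² = Σ (O − E)² / E
  triangular-seedpod: (227 − 215.625)² / 215.625 = 0.6001
  ovoid-seedpod: (3 − 14.375)² / 14.375 = 9.0011
χ² = 0.6001 + 9.0011 = 9.6012 ≈ 9.601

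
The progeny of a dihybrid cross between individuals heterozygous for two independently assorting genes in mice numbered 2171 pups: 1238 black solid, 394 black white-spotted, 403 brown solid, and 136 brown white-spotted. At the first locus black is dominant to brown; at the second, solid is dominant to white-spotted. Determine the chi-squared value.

0.692

A dihybrid F₂ with independent assortment and complete dominance at both loci gives a 9:3:3:1 phenotypic ratio.
Expected counts for N = 2171 under a 9:3:3:1 ratio (total parts = 16):
  black solid: 2171 × 9/16 = 1221.1875
  black white-spotted: 2171 × 3/16 = 407.0625
  brown solid: 2171 × 3/16 = 407.0625
  brown white-spotted: 2171 × 1/16 = 135.6875
χ² = Σ (O − E)² / E
  black solid: (1238 − 1221.1875)² / 1221.1875 = 0.2315
  black white-spotted: (394 − 407.0625)² / 407.0625 = 0.4192
  brown solid: (403 − 407.0625)² / 407.0625 = 0.0405
  brown white-spotted: (136 − 135.6875)² / 135.6875 = 0.0007
χ² = 0.2315 + 0.4192 + 0.0405 + 0.0007 = 0.6919 ≈ 0.692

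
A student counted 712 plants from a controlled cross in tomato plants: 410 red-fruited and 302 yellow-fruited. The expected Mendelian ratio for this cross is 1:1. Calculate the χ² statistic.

Expected counts for N = 712 under a 1:1 ratio (total parts = 2):
  red-fruited: 712 × 1/2 = 356
  yellow-fruited: 712 × 1/2 = 356
χ² = Σ (O − E)² / E
  red-fruited: (410 − 356)² / 356 = 8.1910
  yellow-fruited: (302 − 356)² / 356 = 8.1910
χ² = 8.1910 + 8.1910 = 16.382

16.382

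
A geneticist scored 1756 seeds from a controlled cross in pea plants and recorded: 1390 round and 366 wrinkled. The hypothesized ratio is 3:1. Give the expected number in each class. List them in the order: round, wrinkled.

1317, 439

The 3:1 ratio has 4 parts, so with N = 1756 the expected counts are:
  round: 1756 × 3/4 = 1317
  wrinkled: 1756 × 1/4 = 439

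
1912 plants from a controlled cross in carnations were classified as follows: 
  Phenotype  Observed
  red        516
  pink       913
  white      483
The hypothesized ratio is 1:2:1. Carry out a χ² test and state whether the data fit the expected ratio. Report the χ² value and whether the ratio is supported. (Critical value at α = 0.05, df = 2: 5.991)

5.007; consistent

Under the 1:2:1 hypothesis (Σ ratio = 4, N = 1912):
  red: 1912 × 1/4 = 478
  pink: 1912 × 2/4 = 956
  white: 1912 × 1/4 = 478
χ² = Σ (O − E)² / E
  red: (516 − 478)² / 478 = 3.0209
  pink: (913 − 956)² / 956 = 1.9341
  white: (483 − 478)² / 478 = 0.0523
χ² = 3.0209 + 1.9341 + 0.0523 = 5.0073 ≈ 5.007
Degrees of freedom = 3 − 1 = 2; critical value at α = 0.05 is 5.991.
Since 5.007 < 5.991, we fail to reject the null hypothesis — the data are consistent with the 1:2:1 ratio.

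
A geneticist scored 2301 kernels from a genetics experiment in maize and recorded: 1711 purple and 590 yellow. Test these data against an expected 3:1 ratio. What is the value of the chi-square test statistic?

Under the 3:1 hypothesis (Σ ratio = 4, N = 2301):
  purple: 2301 × 3/4 = 1725.75
  yellow: 2301 × 1/4 = 575.25
χ² = Σ (O − E)² / E
  purple: (1711 − 1725.75)² / 1725.75 = 0.1261
  yellow: (590 − 575.25)² / 575.25 = 0.3782
χ² = 0.1261 + 0.3782 = 0.5043 ≈ 0.504

0.504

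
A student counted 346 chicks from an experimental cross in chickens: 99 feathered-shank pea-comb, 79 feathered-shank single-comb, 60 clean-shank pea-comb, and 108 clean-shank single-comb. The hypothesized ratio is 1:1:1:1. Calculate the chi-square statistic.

15.919

Under the 1:1:1:1 hypothesis (Σ ratio = 4, N = 346):
  feathered-shank pea-comb: 346 × 1/4 = 86.5
  feathered-shank single-comb: 346 × 1/4 = 86.5
  clean-shank pea-comb: 346 × 1/4 = 86.5
  clean-shank single-comb: 346 × 1/4 = 86.5
χ² = Σ (O − E)² / E
  feathered-shank pea-comb: (99 − 86.5)² / 86.5 = 1.8064
  feathered-shank single-comb: (79 − 86.5)² / 86.5 = 0.6503
  clean-shank pea-comb: (60 − 86.5)² / 86.5 = 8.1185
  clean-shank single-comb: (108 − 86.5)² / 86.5 = 5.3439
χ² = 1.8064 + 0.6503 + 8.1185 + 5.3439 = 15.9191 ≈ 15.919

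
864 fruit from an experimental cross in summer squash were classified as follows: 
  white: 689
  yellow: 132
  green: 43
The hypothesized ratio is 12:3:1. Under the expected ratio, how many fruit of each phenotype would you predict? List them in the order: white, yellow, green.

Total ratio parts = 16. Expected numbers out of 864:
  white: 864 × 12/16 = 648
  yellow: 864 × 3/16 = 162
  green: 864 × 1/16 = 54

648, 162, 54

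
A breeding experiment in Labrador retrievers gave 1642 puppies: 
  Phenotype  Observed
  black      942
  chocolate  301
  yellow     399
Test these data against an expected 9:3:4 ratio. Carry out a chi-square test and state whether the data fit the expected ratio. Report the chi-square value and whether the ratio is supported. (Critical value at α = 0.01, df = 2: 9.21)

0.841; consistent

The 9:3:4 ratio has 16 parts, so with N = 1642 the expected counts are:
  black: 1642 × 9/16 = 923.625
  chocolate: 1642 × 3/16 = 307.875
  yellow: 1642 × 4/16 = 410.5
χ² = Σ (O − E)² / E
  black: (942 − 923.625)² / 923.625 = 0.3656
  chocolate: (301 − 307.875)² / 307.875 = 0.1535
  yellow: (399 − 410.5)² / 410.5 = 0.3222
χ² = 0.3656 + 0.1535 + 0.3222 = 0.8413 ≈ 0.841
Degrees of freedom = 3 − 1 = 2; critical value at α = 0.01 is 9.21.
Since 0.841 < 9.21, we fail to reject the null hypothesis — the data are consistent with the 9:3:4 ratio.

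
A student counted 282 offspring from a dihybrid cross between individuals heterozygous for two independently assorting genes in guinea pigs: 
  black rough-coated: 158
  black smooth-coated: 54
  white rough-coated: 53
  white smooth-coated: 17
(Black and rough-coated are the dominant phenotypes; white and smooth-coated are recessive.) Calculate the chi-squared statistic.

0.049

A dihybrid F₂ with independent assortment and complete dominance at both loci gives a 9:3:3:1 phenotypic ratio.
Expected counts for N = 282 under a 9:3:3:1 ratio (total parts = 16):
  black rough-coated: 282 × 9/16 = 158.625
  black smooth-coated: 282 × 3/16 = 52.875
  white rough-coated: 282 × 3/16 = 52.875
  white smooth-coated: 282 × 1/16 = 17.625
χ² = Σ (O − E)² / E
  black rough-coated: (158 − 158.625)² / 158.625 = 0.0025
  black smooth-coated: (54 − 52.875)² / 52.875 = 0.0239
  white rough-coated: (53 − 52.875)² / 52.875 = 0.0003
  white smooth-coated: (17 − 17.625)² / 17.625 = 0.0222
χ² = 0.0025 + 0.0239 + 0.0003 + 0.0222 = 0.0489 ≈ 0.049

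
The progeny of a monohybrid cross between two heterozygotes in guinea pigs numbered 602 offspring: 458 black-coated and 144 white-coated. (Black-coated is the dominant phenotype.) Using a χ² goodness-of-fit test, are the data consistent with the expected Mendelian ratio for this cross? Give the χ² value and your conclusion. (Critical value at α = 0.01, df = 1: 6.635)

0.374; consistent

For a monohybrid cross between heterozygotes with complete dominance, the expected phenotypic ratio is 3:1.
Under the 3:1 hypothesis (Σ ratio = 4, N = 602):
  black-coated: 602 × 3/4 = 451.5
  white-coated: 602 × 1/4 = 150.5
χ² = Σ (O − E)² / E
  black-coated: (458 − 451.5)² / 451.5 = 0.0936
  white-coated: (144 − 150.5)² / 150.5 = 0.2807
χ² = 0.0936 + 0.2807 = 0.3743 ≈ 0.374
Degrees of freedom = 2 − 1 = 1; critical value at α = 0.01 is 6.635.
Since 0.374 < 6.635, we fail to reject the null hypothesis — the data are consistent with the 3:1 ratio.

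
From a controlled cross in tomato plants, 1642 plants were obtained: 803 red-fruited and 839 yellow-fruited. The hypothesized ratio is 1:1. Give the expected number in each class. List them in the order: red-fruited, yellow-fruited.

The 1:1 ratio has 2 parts, so with N = 1642 the expected counts are:
  red-fruited: 1642 × 1/2 = 821
  yellow-fruited: 1642 × 1/2 = 821

821, 821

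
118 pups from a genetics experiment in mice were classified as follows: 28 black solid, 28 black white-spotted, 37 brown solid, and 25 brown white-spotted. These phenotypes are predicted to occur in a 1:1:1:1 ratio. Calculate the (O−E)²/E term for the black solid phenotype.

0.076

The 1:1:1:1 ratio has 4 parts, so with N = 118 the expected counts are:
  black solid: 118 × 1/4 = 29.5
  black white-spotted: 118 × 1/4 = 29.5
  brown solid: 118 × 1/4 = 29.5
  brown white-spotted: 118 × 1/4 = 29.5
Contribution of black solid: (28 − 29.5)² / 29.5 = 0.0763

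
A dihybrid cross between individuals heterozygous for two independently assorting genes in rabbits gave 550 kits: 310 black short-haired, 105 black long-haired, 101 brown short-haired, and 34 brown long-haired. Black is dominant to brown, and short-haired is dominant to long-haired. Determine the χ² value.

0.083

A dihybrid F₂ with independent assortment and complete dominance at both loci gives a 9:3:3:1 phenotypic ratio.
The 9:3:3:1 ratio has 16 parts, so with N = 550 the expected counts are:
  black short-haired: 550 × 9/16 = 309.375
  black long-haired: 550 × 3/16 = 103.125
  brown short-haired: 550 × 3/16 = 103.125
  brown long-haired: 550 × 1/16 = 34.375
χ² = Σ (O − E)² / E
  black short-haired: (310 − 309.375)² / 309.375 = 0.0013
  black long-haired: (105 − 103.125)² / 103.125 = 0.0341
  brown short-haired: (101 − 103.125)² / 103.125 = 0.0438
  brown long-haired: (34 − 34.375)² / 34.375 = 0.0041
χ² = 0.0013 + 0.0341 + 0.0438 + 0.0041 = 0.0833 ≈ 0.083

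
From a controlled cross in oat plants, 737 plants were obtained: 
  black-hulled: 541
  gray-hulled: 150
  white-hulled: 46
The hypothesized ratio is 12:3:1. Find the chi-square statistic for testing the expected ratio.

1.260

Expected counts for N = 737 under a 12:3:1 ratio (total parts = 16):
  black-hulled: 737 × 12/16 = 552.75
  gray-hulled: 737 × 3/16 = 138.1875
  white-hulled: 737 × 1/16 = 46.0625
χ² = Σ (O − E)² / E
  black-hulled: (541 − 552.75)² / 552.75 = 0.2498
  gray-hulled: (150 − 138.1875)² / 138.1875 = 1.0098
  white-hulled: (46 − 46.0625)² / 46.0625 = 0.0001
χ² = 0.2498 + 1.0098 + 0.0001 = 1.2597 ≈ 1.260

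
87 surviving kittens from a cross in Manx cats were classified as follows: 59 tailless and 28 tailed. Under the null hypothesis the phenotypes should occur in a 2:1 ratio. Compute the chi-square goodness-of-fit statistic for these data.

0.052

Expected counts for N = 87 under a 2:1 ratio (total parts = 3):
  tailless: 87 × 2/3 = 58
  tailed: 87 × 1/3 = 29
χ² = Σ (O − E)² / E
  tailless: (59 − 58)² / 58 = 0.0172
  tailed: (28 − 29)² / 29 = 0.0345
χ² = 0.0172 + 0.0345 = 0.0517 ≈ 0.052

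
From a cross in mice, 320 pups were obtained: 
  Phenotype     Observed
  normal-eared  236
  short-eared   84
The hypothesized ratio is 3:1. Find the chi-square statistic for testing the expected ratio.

Under the 3:1 hypothesis (Σ ratio = 4, N = 320):
  normal-eared: 320 × 3/4 = 240
  short-eared: 320 × 1/4 = 80
χ² = Σ (O − E)² / E
  normal-eared: (236 − 240)² / 240 = 0.0667
  short-eared: (84 − 80)² / 80 = 0.2000
χ² = 0.0667 + 0.2000 = 0.2667 ≈ 0.267

0.267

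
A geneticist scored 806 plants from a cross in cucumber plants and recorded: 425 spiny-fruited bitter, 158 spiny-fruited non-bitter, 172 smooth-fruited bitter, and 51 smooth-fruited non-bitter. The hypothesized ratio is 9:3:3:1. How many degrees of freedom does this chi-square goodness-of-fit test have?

3

A goodness-of-fit test with 4 phenotype classes has df = 4 − 1 = 3.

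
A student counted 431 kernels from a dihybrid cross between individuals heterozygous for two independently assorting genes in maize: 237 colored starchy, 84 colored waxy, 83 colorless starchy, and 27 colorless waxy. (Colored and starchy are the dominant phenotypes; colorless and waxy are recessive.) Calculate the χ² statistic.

0.307

A dihybrid F₂ with independent assortment and complete dominance at both loci gives a 9:3:3:1 phenotypic ratio.
The 9:3:3:1 ratio has 16 parts, so with N = 431 the expected counts are:
  colored starchy: 431 × 9/16 = 242.4375
  colored waxy: 431 × 3/16 = 80.8125
  colorless starchy: 431 × 3/16 = 80.8125
  colorless waxy: 431 × 1/16 = 26.9375
χ² = Σ (O − E)² / E
  colored starchy: (237 − 242.4375)² / 242.4375 = 0.1220
  colored waxy: (84 − 80.8125)² / 80.8125 = 0.1257
  colorless starchy: (83 − 80.8125)² / 80.8125 = 0.0592
  colorless waxy: (27 − 26.9375)² / 26.9375 = 0.0001
χ² = 0.1220 + 0.1257 + 0.0592 + 0.0001 = 0.307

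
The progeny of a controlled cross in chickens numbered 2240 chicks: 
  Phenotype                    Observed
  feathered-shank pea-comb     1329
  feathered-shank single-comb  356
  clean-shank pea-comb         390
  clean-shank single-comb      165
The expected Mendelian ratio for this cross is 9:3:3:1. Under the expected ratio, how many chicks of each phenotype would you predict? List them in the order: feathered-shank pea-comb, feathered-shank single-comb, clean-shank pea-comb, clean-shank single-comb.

1260, 420, 420, 140

Under the 9:3:3:1 hypothesis (Σ ratio = 16, N = 2240):
  feathered-shank pea-comb: 2240 × 9/16 = 1260
  feathered-shank single-comb: 2240 × 3/16 = 420
  clean-shank pea-comb: 2240 × 3/16 = 420
  clean-shank single-comb: 2240 × 1/16 = 140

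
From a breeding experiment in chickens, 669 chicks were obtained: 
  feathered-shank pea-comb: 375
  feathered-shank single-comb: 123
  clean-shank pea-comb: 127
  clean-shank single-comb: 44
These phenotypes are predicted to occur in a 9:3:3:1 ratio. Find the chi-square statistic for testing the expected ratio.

0.186

Total ratio parts = 16. Expected numbers out of 669:
  feathered-shank pea-comb: 669 × 9/16 = 376.3125
  feathered-shank single-comb: 669 × 3/16 = 125.4375
  clean-shank pea-comb: 669 × 3/16 = 125.4375
  clean-shank single-comb: 669 × 1/16 = 41.8125
χ² = Σ (O − E)² / E
  feathered-shank pea-comb: (375 − 376.3125)² / 376.3125 = 0.0046
  feathered-shank single-comb: (123 − 125.4375)² / 125.4375 = 0.0474
  clean-shank pea-comb: (127 − 125.4375)² / 125.4375 = 0.0195
  clean-shank single-comb: (44 − 41.8125)² / 41.8125 = 0.1144
χ² = 0.0046 + 0.0474 + 0.0195 + 0.1144 = 0.1859 ≈ 0.186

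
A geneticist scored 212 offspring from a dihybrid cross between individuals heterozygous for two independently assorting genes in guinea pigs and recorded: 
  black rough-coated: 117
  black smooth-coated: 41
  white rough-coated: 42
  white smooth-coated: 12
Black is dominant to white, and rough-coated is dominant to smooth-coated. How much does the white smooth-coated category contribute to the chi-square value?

A dihybrid F₂ with independent assortment and complete dominance at both loci gives a 9:3:3:1 phenotypic ratio.
Under the 9:3:3:1 hypothesis (Σ ratio = 16, N = 212):
  black rough-coated: 212 × 9/16 = 119.25
  black smooth-coated: 212 × 3/16 = 39.75
  white rough-coated: 212 × 3/16 = 39.75
  white smooth-coated: 212 × 1/16 = 13.25
Contribution of white smooth-coated: (12 − 13.25)² / 13.25 = 0.1179

0.118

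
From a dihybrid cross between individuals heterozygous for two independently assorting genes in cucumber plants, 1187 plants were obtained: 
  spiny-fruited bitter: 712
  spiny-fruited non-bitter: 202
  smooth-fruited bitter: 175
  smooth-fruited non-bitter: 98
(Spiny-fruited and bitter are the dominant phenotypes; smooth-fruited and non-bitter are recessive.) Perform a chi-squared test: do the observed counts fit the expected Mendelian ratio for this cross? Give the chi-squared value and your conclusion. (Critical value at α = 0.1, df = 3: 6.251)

22.648; not consistent

A dihybrid F₂ with independent assortment and complete dominance at both loci gives a 9:3:3:1 phenotypic ratio.
Under the 9:3:3:1 hypothesis (Σ ratio = 16, N = 1187):
  spiny-fruited bitter: 1187 × 9/16 = 667.6875
  spiny-fruited non-bitter: 1187 × 3/16 = 222.5625
  smooth-fruited bitter: 1187 × 3/16 = 222.5625
  smooth-fruited non-bitter: 1187 × 1/16 = 74.1875
χ² = Σ (O − E)² / E
  spiny-fruited bitter: (712 − 667.6875)² / 667.6875 = 2.9409
  spiny-fruited non-bitter: (202 − 222.5625)² / 222.5625 = 1.8998
  smooth-fruited bitter: (175 − 222.5625)² / 222.5625 = 10.1643
  smooth-fruited non-bitter: (98 − 74.1875)² / 74.1875 = 7.6433
χ² = 2.9409 + 1.8998 + 10.1643 + 7.6433 = 22.6483 ≈ 22.648
Degrees of freedom = 4 − 1 = 3; critical value at α = 0.1 is 6.251.
Since 22.648 > 6.251, we reject the null hypothesis — the data do not fit the 9:3:3:1 ratio.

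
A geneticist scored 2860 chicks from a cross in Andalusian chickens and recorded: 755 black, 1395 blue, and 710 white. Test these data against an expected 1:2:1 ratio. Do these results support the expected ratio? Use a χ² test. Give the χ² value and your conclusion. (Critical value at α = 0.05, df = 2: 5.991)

3.129; consistent

Total ratio parts = 4. Expected numbers out of 2860:
  black: 2860 × 1/4 = 715
  blue: 2860 × 2/4 = 1430
  white: 2860 × 1/4 = 715
χ² = Σ (O − E)² / E
  black: (755 − 715)² / 715 = 2.2378
  blue: (1395 − 1430)² / 1430 = 0.8566
  white: (710 − 715)² / 715 = 0.0350
χ² = 2.2378 + 0.8566 + 0.0350 = 3.1294 ≈ 3.129
Degrees of freedom = 3 − 1 = 2; critical value at α = 0.05 is 5.991.
Since 3.129 < 5.991, we fail to reject the null hypothesis — the data are consistent with the 1:2:1 ratio.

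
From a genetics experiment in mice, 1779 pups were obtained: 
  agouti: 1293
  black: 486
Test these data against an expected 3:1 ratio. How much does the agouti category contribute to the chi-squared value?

Total ratio parts = 4. Expected numbers out of 1779:
  agouti: 1779 × 3/4 = 1334.25
  black: 1779 × 1/4 = 444.75
Contribution of agouti: (1293 − 1334.25)² / 1334.25 = 1.2753

1.275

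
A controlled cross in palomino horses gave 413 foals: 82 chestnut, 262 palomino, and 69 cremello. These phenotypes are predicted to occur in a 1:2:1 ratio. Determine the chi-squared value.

30.651

Under the 1:2:1 hypothesis (Σ ratio = 4, N = 413):
  chestnut: 413 × 1/4 = 103.25
  palomino: 413 × 2/4 = 206.5
  cremello: 413 × 1/4 = 103.25
χ² = Σ (O − E)² / E
  chestnut: (82 − 103.25)² / 103.25 = 4.3735
  palomino: (262 − 206.5)² / 206.5 = 14.9165
  cremello: (69 − 103.25)² / 103.25 = 11.3614
χ² = 4.3735 + 14.9165 + 11.3614 = 30.6514 ≈ 30.651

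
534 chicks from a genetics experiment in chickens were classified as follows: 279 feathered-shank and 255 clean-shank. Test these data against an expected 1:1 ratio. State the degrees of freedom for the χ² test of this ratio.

A goodness-of-fit test with 2 phenotype classes has df = 2 − 1 = 1.

1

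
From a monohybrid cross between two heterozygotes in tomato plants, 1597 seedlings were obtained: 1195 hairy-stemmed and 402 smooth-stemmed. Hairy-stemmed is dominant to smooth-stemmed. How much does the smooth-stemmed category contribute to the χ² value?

0.019

For a monohybrid cross between heterozygotes with complete dominance, the expected phenotypic ratio is 3:1.
Under the 3:1 hypothesis (Σ ratio = 4, N = 1597):
  hairy-stemmed: 1597 × 3/4 = 1197.75
  smooth-stemmed: 1597 × 1/4 = 399.25
Contribution of smooth-stemmed: (402 − 399.25)² / 399.25 = 0.0189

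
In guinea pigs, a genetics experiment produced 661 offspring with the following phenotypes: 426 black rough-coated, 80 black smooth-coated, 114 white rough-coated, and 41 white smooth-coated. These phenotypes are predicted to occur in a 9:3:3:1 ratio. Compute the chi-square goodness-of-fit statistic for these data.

24.273

Expected counts for N = 661 under a 9:3:3:1 ratio (total parts = 16):
  black rough-coated: 661 × 9/16 = 371.8125
  black smooth-coated: 661 × 3/16 = 123.9375
  white rough-coated: 661 × 3/16 = 123.9375
  white smooth-coated: 661 × 1/16 = 41.3125
χ² = Σ (O − E)² / E
  black rough-coated: (426 − 371.8125)² / 371.8125 = 7.8972
  black smooth-coated: (80 − 123.9375)² / 123.9375 = 15.5764
  white rough-coated: (114 − 123.9375)² / 123.9375 = 0.7968
  white smooth-coated: (41 − 41.3125)² / 41.3125 = 0.0024
χ² = 7.8972 + 15.5764 + 0.7968 + 0.0024 = 24.2728 ≈ 24.273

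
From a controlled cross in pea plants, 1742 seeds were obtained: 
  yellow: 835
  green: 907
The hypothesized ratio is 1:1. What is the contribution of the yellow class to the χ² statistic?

1.488

Total ratio parts = 2. Expected numbers out of 1742:
  yellow: 1742 × 1/2 = 871
  green: 1742 × 1/2 = 871
Contribution of yellow: (835 − 871)² / 871 = 1.4879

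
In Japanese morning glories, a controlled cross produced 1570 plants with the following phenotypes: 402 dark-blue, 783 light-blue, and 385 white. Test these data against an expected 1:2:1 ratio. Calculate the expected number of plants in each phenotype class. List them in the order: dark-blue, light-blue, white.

Under the 1:2:1 hypothesis (Σ ratio = 4, N = 1570):
  dark-blue: 1570 × 1/4 = 392.5
  light-blue: 1570 × 2/4 = 785
  white: 1570 × 1/4 = 392.5

392.5, 785, 392.5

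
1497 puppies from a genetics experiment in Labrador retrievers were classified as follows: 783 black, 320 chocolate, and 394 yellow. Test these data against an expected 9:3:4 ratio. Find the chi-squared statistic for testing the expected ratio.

Under the 9:3:4 hypothesis (Σ ratio = 16, N = 1497):
  black: 1497 × 9/16 = 842.0625
  chocolate: 1497 × 3/16 = 280.6875
  yellow: 1497 × 4/16 = 374.25
χ² = Σ (O − E)² / E
  black: (783 − 842.0625)² / 842.0625 = 4.1427
  chocolate: (320 − 280.6875)² / 280.6875 = 5.5060
  yellow: (394 − 374.25)² / 374.25 = 1.0423
χ² = 4.1427 + 5.5060 + 1.0423 = 10.691

10.691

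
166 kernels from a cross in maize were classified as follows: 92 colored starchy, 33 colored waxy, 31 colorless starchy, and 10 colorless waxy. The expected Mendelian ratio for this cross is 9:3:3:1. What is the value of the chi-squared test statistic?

Total ratio parts = 16. Expected numbers out of 166:
  colored starchy: 166 × 9/16 = 93.375
  colored waxy: 166 × 3/16 = 31.125
  colorless starchy: 166 × 3/16 = 31.125
  colorless waxy: 166 × 1/16 = 10.375
χ² = Σ (O − E)² / E
  colored starchy: (92 − 93.375)² / 93.375 = 0.0202
  colored waxy: (33 − 31.125)² / 31.125 = 0.1130
  colorless starchy: (31 − 31.125)² / 31.125 = 0.0005
  colorless waxy: (10 − 10.375)² / 10.375 = 0.0136
χ² = 0.0202 + 0.1130 + 0.0005 + 0.0136 = 0.1473 ≈ 0.147

0.147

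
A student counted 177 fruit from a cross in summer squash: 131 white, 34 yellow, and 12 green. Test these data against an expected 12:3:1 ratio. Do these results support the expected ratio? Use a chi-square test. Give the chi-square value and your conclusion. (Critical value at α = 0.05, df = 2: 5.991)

0.122; consistent

Total ratio parts = 16. Expected numbers out of 177:
  white: 177 × 12/16 = 132.75
  yellow: 177 × 3/16 = 33.1875
  green: 177 × 1/16 = 11.0625
χ² = Σ (O − E)² / E
  white: (131 − 132.75)² / 132.75 = 0.0231
  yellow: (34 − 33.1875)² / 33.1875 = 0.0199
  green: (12 − 11.0625)² / 11.0625 = 0.0794
χ² = 0.0231 + 0.0199 + 0.0794 = 0.1224 ≈ 0.122
Degrees of freedom = 3 − 1 = 2; critical value at α = 0.05 is 5.991.
Since 0.122 < 5.991, we fail to reject the null hypothesis — the data are consistent with the 12:3:1 ratio.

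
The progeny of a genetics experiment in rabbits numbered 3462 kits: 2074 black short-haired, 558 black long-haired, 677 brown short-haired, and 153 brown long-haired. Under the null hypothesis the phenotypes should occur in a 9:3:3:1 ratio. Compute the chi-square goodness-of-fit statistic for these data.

Expected counts for N = 3462 under a 9:3:3:1 ratio (total parts = 16):
  black short-haired: 3462 × 9/16 = 1947.375
  black long-haired: 3462 × 3/16 = 649.125
  brown short-haired: 3462 × 3/16 = 649.125
  brown long-haired: 3462 × 1/16 = 216.375
χ² = Σ (O − E)² / E
  black short-haired: (2074 − 1947.375)² / 1947.375 = 8.2336
  black long-haired: (558 − 649.125)² / 649.125 = 12.7922
  brown short-haired: (677 − 649.125)² / 649.125 = 1.1970
  brown long-haired: (153 − 216.375)² / 216.375 = 18.5622
χ² = 8.2336 + 12.7922 + 1.1970 + 18.5622 = 40.785

40.785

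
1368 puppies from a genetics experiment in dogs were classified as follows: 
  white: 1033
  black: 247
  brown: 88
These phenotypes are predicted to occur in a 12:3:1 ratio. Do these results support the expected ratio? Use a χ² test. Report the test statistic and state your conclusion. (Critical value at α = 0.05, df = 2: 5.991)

0.473; consistent

Total ratio parts = 16. Expected numbers out of 1368:
  white: 1368 × 12/16 = 1026
  black: 1368 × 3/16 = 256.5
  brown: 1368 × 1/16 = 85.5
χ² = Σ (O − E)² / E
  white: (1033 − 1026)² / 1026 = 0.0478
  black: (247 − 256.5)² / 256.5 = 0.3519
  brown: (88 − 85.5)² / 85.5 = 0.0731
χ² = 0.0478 + 0.3519 + 0.0731 = 0.4728 ≈ 0.473
Degrees of freedom = 3 − 1 = 2; critical value at α = 0.05 is 5.991.
Since 0.473 < 5.991, we fail to reject the null hypothesis — the data are consistent with the 12:3:1 ratio.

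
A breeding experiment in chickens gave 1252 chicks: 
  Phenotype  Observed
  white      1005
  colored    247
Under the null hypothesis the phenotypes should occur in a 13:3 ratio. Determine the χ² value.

0.787

Under the 13:3 hypothesis (Σ ratio = 16, N = 1252):
  white: 1252 × 13/16 = 1017.25
  colored: 1252 × 3/16 = 234.75
χ² = Σ (O − E)² / E
  white: (1005 − 1017.25)² / 1017.25 = 0.1475
  colored: (247 − 234.75)² / 234.75 = 0.6392
χ² = 0.1475 + 0.6392 = 0.7867 ≈ 0.787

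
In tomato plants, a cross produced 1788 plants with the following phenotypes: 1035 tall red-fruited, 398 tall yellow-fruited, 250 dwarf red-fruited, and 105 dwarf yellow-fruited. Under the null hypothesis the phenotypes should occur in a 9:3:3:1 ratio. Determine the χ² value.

34.682

Expected counts for N = 1788 under a 9:3:3:1 ratio (total parts = 16):
  tall red-fruited: 1788 × 9/16 = 1005.75
  tall yellow-fruited: 1788 × 3/16 = 335.25
  dwarf red-fruited: 1788 × 3/16 = 335.25
  dwarf yellow-fruited: 1788 × 1/16 = 111.75
χ² = Σ (O − E)² / E
  tall red-fruited: (1035 − 1005.75)² / 1005.75 = 0.8507
  tall yellow-fruited: (398 − 335.25)² / 335.25 = 11.7452
  dwarf red-fruited: (250 − 335.25)² / 335.25 = 21.6780
  dwarf yellow-fruited: (105 − 111.75)² / 111.75 = 0.4077
χ² = 0.8507 + 11.7452 + 21.6780 + 0.4077 = 34.6816 ≈ 34.682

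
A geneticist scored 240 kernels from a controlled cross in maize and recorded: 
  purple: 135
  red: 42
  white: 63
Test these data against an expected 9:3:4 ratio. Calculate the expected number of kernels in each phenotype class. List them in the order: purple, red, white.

Expected counts for N = 240 under a 9:3:4 ratio (total parts = 16):
  purple: 240 × 9/16 = 135
  red: 240 × 3/16 = 45
  white: 240 × 4/16 = 60

135, 45, 60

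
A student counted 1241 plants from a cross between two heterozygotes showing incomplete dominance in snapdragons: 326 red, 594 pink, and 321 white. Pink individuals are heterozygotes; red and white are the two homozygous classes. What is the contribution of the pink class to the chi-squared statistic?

With incomplete dominance, a heterozygote × heterozygote cross gives a 1:2:1 phenotypic ratio.
Expected counts for N = 1241 under a 1:2:1 ratio (total parts = 4):
  red: 1241 × 1/4 = 310.25
  pink: 1241 × 2/4 = 620.5
  white: 1241 × 1/4 = 310.25
Contribution of pink: (594 − 620.5)² / 620.5 = 1.1317

1.132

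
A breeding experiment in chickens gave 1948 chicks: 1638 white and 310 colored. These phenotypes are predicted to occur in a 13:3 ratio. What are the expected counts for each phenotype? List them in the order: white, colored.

Total ratio parts = 16. Expected numbers out of 1948:
  white: 1948 × 13/16 = 1582.75
  colored: 1948 × 3/16 = 365.25

1582.75, 365.25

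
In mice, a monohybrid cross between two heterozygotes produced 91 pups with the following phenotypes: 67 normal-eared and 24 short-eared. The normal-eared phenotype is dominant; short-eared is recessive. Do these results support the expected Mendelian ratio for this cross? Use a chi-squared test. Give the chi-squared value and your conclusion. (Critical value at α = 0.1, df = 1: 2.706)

0.092; consistent

For a monohybrid cross between heterozygotes with complete dominance, the expected phenotypic ratio is 3:1.
Expected counts for N = 91 under a 3:1 ratio (total parts = 4):
  normal-eared: 91 × 3/4 = 68.25
  short-eared: 91 × 1/4 = 22.75
χ² = Σ (O − E)² / E
  normal-eared: (67 − 68.25)² / 68.25 = 0.0229
  short-eared: (24 − 22.75)² / 22.75 = 0.0687
χ² = 0.0229 + 0.0687 = 0.0916 ≈ 0.092
Degrees of freedom = 2 − 1 = 1; critical value at α = 0.1 is 2.706.
Since 0.092 < 2.706, we fail to reject the null hypothesis — the data are consistent with the 3:1 ratio.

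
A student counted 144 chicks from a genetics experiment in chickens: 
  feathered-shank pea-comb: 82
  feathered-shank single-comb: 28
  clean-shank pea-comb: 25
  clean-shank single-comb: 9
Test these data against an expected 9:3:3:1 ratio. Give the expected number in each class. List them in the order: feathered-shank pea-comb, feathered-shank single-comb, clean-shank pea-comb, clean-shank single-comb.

81, 27, 27, 9

Expected counts for N = 144 under a 9:3:3:1 ratio (total parts = 16):
  feathered-shank pea-comb: 144 × 9/16 = 81
  feathered-shank single-comb: 144 × 3/16 = 27
  clean-shank pea-comb: 144 × 3/16 = 27
  clean-shank single-comb: 144 × 1/16 = 9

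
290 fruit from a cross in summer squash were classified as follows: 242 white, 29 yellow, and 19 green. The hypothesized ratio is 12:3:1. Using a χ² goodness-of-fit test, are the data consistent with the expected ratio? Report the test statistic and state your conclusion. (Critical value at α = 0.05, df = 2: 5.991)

The 12:3:1 ratio has 16 parts, so with N = 290 the expected counts are:
  white: 290 × 12/16 = 217.5
  yellow: 290 × 3/16 = 54.375
  green: 290 × 1/16 = 18.125
χ² = Σ (O − E)² / E
  white: (242 − 217.5)² / 217.5 = 2.7598
  yellow: (29 − 54.375)² / 54.375 = 11.8417
  green: (19 − 18.125)² / 18.125 = 0.0422
χ² = 2.7598 + 11.8417 + 0.0422 = 14.6437 ≈ 14.644
Degrees of freedom = 3 − 1 = 2; critical value at α = 0.05 is 5.991.
Since 14.644 > 5.991, we reject the null hypothesis — the data do not fit the 12:3:1 ratio.

14.644; not consistent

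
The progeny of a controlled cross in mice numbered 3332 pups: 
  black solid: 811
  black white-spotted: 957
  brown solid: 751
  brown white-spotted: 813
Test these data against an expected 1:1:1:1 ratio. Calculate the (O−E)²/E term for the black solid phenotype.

0.581

The 1:1:1:1 ratio has 4 parts, so with N = 3332 the expected counts are:
  black solid: 3332 × 1/4 = 833
  black white-spotted: 3332 × 1/4 = 833
  brown solid: 3332 × 1/4 = 833
  brown white-spotted: 3332 × 1/4 = 833
Contribution of black solid: (811 − 833)² / 833 = 0.5810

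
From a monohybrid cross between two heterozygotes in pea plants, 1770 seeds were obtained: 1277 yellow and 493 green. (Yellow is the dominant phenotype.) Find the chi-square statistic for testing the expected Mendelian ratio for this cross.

For a monohybrid cross between heterozygotes with complete dominance, the expected phenotypic ratio is 3:1.
The 3:1 ratio has 4 parts, so with N = 1770 the expected counts are:
  yellow: 1770 × 3/4 = 1327.5
  green: 1770 × 1/4 = 442.5
χ² = Σ (O − E)² / E
  yellow: (1277 − 1327.5)² / 1327.5 = 1.9211
  green: (493 − 442.5)² / 442.5 = 5.7633
χ² = 1.9211 + 5.7633 = 7.6844 ≈ 7.684

7.684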